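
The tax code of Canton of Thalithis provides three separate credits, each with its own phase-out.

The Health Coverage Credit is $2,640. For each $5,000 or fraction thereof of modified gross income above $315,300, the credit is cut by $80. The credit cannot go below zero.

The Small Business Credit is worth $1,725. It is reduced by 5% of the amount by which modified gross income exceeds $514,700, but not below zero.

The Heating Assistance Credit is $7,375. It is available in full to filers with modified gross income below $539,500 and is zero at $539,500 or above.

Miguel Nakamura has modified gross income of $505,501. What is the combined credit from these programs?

Health Coverage Credit: income exceeds $315,300 by $190,201 → 39 increments × $80 = $3,120 ≥ base, so the credit is $0.
Small Business Credit: $505,501 is at or below the $514,700 threshold, so the full $1,725 applies.
Heating Assistance Credit: $505,501 is below the $539,500 cutoff, so the full $7,375 applies.
Total: $0 + $1,725 + $7,375 = $9,100.

$9,100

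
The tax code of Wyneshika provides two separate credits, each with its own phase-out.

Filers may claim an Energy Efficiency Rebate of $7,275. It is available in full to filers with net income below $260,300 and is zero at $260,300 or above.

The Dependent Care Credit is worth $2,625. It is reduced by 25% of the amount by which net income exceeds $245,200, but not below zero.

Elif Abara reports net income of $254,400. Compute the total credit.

Energy Efficiency Rebate: $254,400 is below the $260,300 cutoff, so the full $7,275 applies.
Dependent Care Credit: 25% of the $9,200 excess over $245,200 is $2,300; credit = $2,625 − $2,300 = $325.
Total: $7,275 + $325 = $7,600.

$7,600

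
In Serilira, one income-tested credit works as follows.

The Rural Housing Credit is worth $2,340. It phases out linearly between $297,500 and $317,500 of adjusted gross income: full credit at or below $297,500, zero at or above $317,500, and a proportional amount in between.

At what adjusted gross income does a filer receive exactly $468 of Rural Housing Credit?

$313,500

$468 is 468/2,340 of the full $2,340, so 1,872/2,340 of the $20,000 range has been used: income = $297,500 + $20,000 × 1,872/2,340 = $313,500.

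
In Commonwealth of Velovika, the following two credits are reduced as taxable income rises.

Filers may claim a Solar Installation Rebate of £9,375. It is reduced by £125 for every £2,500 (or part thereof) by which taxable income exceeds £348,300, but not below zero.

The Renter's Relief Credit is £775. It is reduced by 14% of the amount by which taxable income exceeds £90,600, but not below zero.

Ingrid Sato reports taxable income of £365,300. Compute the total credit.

£8,500

Solar Installation Rebate: income exceeds £348,300 by £17,000, which is 7 full-or-partial £2,500 increments; reduction = 7 × £125 = £875, leaving £8,500.
Renter's Relief Credit: 14% of the £274,700 excess over £90,600 is £38,458 ≥ base, so the credit is £0.
Total: £8,500 + £0 = £8,500.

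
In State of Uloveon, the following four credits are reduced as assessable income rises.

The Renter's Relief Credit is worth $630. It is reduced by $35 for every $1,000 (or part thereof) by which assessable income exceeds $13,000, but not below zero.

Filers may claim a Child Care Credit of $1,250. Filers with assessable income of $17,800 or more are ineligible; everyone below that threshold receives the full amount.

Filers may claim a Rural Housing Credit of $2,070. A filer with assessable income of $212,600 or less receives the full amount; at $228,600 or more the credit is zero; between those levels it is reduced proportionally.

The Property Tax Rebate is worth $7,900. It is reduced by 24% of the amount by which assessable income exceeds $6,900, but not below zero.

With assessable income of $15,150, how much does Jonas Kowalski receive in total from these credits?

$9,765

Renter's Relief Credit: income exceeds $13,000 by $2,150, which is 3 full-or-partial $1,000 increments; reduction = 3 × $35 = $105, leaving $525.
Child Care Credit: $15,150 is below the $17,800 cutoff, so the full $1,250 applies.
Rural Housing Credit: $15,150 is at or below the $212,600 threshold, so the full $2,070 applies.
Property Tax Rebate: 24% of the $8,250 excess over $6,900 is $1,980; credit = $7,900 − $1,980 = $5,920.
Total: $525 + $1,250 + $2,070 + $5,920 = $9,765.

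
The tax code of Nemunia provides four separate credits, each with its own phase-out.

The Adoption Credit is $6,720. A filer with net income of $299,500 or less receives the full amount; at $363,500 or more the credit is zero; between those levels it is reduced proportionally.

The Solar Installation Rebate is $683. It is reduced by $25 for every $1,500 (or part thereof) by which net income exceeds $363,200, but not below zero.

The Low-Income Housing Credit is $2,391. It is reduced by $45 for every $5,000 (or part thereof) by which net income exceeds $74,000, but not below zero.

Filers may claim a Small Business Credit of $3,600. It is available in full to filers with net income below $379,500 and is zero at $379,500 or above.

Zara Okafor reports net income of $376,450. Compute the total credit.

Adoption Credit: $376,450 is at or above $363,500, so the credit is $0.
Solar Installation Rebate: income exceeds $363,200 by $13,250, which is 9 full-or-partial $1,500 increments; reduction = 9 × $25 = $225, leaving $458.
Low-Income Housing Credit: income exceeds $74,000 by $302,450 → 61 increments × $45 = $2,745 ≥ base, so the credit is $0.
Small Business Credit: $376,450 is below the $379,500 cutoff, so the full $3,600 applies.
Total: $0 + $458 + $0 + $3,600 = $4,058.

$4,058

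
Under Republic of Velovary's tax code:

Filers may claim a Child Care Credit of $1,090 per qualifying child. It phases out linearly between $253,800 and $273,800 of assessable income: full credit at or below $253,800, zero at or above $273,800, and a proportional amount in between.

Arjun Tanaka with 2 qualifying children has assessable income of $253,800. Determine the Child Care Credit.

Child Care Credit: base = 2 × $1,090 = $2,180. $253,800 is at or below the $253,800 threshold, so the full $2,180 applies.

$2,180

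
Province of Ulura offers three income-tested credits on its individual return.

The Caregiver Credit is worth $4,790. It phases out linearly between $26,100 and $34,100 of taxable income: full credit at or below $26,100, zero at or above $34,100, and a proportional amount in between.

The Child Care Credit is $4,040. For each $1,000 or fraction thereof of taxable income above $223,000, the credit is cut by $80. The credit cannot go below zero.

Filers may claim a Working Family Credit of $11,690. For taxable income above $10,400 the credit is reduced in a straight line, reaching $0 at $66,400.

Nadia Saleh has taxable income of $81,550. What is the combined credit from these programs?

Caregiver Credit: $81,550 is at or above $34,100, so the credit is $0.
Child Care Credit: $81,550 is at or below the $223,000 threshold, so the full $4,040 applies.
Working Family Credit: $81,550 is at or above $66,400, so the credit is $0.
Total: $0 + $4,040 + $0 = $4,040.

$4,040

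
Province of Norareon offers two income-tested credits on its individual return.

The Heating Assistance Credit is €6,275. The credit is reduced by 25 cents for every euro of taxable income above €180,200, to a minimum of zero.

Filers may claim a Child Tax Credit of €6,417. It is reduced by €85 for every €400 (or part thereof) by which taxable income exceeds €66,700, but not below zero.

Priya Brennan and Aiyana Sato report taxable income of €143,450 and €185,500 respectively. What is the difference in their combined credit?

Priya (€143,450): Heating Assistance Credit: €143,450 is at or below the €180,200 threshold, so the full €6,275 applies. Child Tax Credit: income exceeds €66,700 by €76,750 → 192 increments × €85 = €16,320 ≥ base, so the credit is €0. total €6,275 + €0 = €6,275
Aiyana (€185,500): Heating Assistance Credit: 25% of the €5,300 excess over €180,200 is €1,325; credit = €6,275 − €1,325 = €4,950. Child Tax Credit: income exceeds €66,700 by €118,800 → 297 increments × €85 = €25,245 ≥ base, so the credit is €0. total €4,950 + €0 = €4,950
Difference: |€6,275 − €4,950| = €1,325.

€1,325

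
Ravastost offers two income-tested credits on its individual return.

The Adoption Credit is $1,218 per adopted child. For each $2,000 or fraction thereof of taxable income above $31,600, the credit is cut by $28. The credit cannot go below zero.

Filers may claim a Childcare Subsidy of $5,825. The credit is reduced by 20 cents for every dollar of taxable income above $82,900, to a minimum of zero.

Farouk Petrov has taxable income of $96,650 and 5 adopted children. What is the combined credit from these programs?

Adoption Credit: base = 5 × $1,218 = $6,090. income exceeds $31,600 by $65,050, which is 33 full-or-partial $2,000 increments; reduction = 33 × $28 = $924, leaving $5,166.
Childcare Subsidy: 20% of the $13,750 excess over $82,900 is $2,750; credit = $5,825 − $2,750 = $3,075.
Total: $5,166 + $3,075 = $8,241.

$8,241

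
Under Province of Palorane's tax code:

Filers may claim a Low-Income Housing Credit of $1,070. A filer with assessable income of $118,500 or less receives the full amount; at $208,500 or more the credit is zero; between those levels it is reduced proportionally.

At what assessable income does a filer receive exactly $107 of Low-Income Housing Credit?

$107 is 107/1,070 of the full $1,070, so 963/1,070 of the $90,000 range has been used: income = $118,500 + $90,000 × 963/1,070 = $199,500.

$199,500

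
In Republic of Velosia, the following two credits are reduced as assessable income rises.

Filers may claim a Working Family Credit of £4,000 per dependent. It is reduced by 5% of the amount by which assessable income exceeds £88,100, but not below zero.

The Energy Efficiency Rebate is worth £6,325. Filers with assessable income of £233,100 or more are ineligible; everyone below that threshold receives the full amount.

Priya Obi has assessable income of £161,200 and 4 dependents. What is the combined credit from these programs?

Working Family Credit: base = 4 × £4,000 = £16,000. 5% of the £73,100 excess over £88,100 is £3,655; credit = £16,000 − £3,655 = £12,345.
Energy Efficiency Rebate: £161,200 is below the £233,100 cutoff, so the full £6,325 applies.
Total: £12,345 + £6,325 = £18,670.

£18,670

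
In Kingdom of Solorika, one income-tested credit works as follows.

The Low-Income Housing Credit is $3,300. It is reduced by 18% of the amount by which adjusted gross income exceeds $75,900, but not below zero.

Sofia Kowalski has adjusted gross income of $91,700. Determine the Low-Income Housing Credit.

Low-Income Housing Credit: 18% of the $15,800 excess over $75,900 is $2,844; credit = $3,300 − $2,844 = $456.

$456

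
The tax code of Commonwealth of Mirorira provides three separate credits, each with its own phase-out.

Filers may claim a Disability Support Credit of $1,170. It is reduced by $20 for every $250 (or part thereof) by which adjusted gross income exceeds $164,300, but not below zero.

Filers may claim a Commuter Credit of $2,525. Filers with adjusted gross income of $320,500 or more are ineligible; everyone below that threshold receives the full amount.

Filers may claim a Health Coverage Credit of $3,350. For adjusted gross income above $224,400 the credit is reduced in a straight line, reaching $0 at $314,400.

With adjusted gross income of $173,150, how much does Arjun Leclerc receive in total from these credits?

$6,325

Disability Support Credit: income exceeds $164,300 by $8,850, which is 36 full-or-partial $250 increments; reduction = 36 × $20 = $720, leaving $450.
Commuter Credit: $173,150 is below the $320,500 cutoff, so the full $2,525 applies.
Health Coverage Credit: $173,150 is at or below the $224,400 threshold, so the full $3,350 applies.
Total: $450 + $2,525 + $3,350 = $6,325.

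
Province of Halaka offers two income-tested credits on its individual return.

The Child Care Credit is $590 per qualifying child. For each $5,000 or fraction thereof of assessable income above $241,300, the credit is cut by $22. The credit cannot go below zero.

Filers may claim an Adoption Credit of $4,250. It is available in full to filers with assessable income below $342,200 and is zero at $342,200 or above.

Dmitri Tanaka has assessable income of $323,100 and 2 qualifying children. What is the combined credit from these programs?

$5,056

Child Care Credit: base = 2 × $590 = $1,180. income exceeds $241,300 by $81,800, which is 17 full-or-partial $5,000 increments; reduction = 17 × $22 = $374, leaving $806.
Adoption Credit: $323,100 is below the $342,200 cutoff, so the full $4,250 applies.
Total: $806 + $4,250 = $5,056.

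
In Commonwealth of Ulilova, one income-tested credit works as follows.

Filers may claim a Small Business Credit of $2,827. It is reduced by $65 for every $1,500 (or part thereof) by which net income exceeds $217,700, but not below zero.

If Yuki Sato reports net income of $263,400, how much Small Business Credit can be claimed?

$812

Small Business Credit: income exceeds $217,700 by $45,700, which is 31 full-or-partial $1,500 increments; reduction = 31 × $65 = $2,015, leaving $812.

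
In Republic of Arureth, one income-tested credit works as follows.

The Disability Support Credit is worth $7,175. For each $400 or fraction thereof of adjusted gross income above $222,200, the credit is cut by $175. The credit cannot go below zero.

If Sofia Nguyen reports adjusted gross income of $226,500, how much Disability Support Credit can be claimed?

$5,250

Disability Support Credit: income exceeds $222,200 by $4,300, which is 11 full-or-partial $400 increments; reduction = 11 × $175 = $1,925, leaving $5,250.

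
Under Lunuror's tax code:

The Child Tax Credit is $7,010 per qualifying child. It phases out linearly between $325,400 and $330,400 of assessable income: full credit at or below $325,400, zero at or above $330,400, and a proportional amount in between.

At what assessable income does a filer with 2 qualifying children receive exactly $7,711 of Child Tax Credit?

Full credit = 2 × $7,010 = $14,020.
$7,711 is 7,711/14,020 of the full $14,020, so 6,309/14,020 of the $5,000 range has been used: income = $325,400 + $5,000 × 6,309/14,020 = $327,650.

$327,650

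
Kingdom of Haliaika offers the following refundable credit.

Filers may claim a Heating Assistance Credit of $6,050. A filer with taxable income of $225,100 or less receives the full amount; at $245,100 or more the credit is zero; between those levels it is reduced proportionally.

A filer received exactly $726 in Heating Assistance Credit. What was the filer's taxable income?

$242,700

$726 is 726/6,050 of the full $6,050, so 5,324/6,050 of the $20,000 range has been used: income = $225,100 + $20,000 × 5,324/6,050 = $242,700.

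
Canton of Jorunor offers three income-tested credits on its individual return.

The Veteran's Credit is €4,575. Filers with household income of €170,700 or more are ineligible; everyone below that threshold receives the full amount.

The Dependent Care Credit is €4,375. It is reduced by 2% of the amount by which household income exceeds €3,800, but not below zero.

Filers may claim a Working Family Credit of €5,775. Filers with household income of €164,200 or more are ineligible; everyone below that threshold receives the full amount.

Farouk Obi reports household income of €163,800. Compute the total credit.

Veteran's Credit: €163,800 is below the €170,700 cutoff, so the full €4,575 applies.
Dependent Care Credit: 2% of the €160,000 excess over €3,800 is €3,200; credit = €4,375 − €3,200 = €1,175.
Working Family Credit: €163,800 is below the €164,200 cutoff, so the full €5,775 applies.
Total: €4,575 + €1,175 + €5,775 = €11,525.

€11,525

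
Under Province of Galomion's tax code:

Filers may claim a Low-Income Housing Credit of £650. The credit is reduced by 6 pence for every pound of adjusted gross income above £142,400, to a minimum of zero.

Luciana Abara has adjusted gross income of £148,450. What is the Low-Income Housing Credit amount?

Low-Income Housing Credit: 6% of the £6,050 excess over £142,400 is £363; credit = £650 − £363 = £287.

£287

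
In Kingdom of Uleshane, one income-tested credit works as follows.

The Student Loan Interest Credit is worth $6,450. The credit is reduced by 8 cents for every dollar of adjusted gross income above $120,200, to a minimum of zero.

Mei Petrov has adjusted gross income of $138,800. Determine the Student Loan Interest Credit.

$4,962

Student Loan Interest Credit: 8% of the $18,600 excess over $120,200 is $1,488; credit = $6,450 − $1,488 = $4,962.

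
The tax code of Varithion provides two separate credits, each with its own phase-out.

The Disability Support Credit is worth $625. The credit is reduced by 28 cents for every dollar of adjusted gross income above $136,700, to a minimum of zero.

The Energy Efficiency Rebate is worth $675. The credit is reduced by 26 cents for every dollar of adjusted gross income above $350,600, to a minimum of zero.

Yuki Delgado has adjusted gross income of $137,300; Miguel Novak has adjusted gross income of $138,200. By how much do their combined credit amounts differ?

$252

Yuki ($137,300): Disability Support Credit: 28% of the $600 excess over $136,700 is $168; credit = $625 − $168 = $457. Energy Efficiency Rebate: $137,300 is at or below the $350,600 threshold, so the full $675 applies. total $457 + $675 = $1,132
Miguel ($138,200): Disability Support Credit: 28% of the $1,500 excess over $136,700 is $420; credit = $625 − $420 = $205. Energy Efficiency Rebate: $138,200 is at or below the $350,600 threshold, so the full $675 applies. total $205 + $675 = $880
Difference: |$1,132 − $880| = $252.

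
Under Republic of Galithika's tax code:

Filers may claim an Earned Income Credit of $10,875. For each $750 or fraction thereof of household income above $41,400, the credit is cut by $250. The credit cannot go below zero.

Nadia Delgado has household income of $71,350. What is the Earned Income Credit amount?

Earned Income Credit: income exceeds $41,400 by $29,950, which is 40 full-or-partial $750 increments; reduction = 40 × $250 = $10,000, leaving $875.

$875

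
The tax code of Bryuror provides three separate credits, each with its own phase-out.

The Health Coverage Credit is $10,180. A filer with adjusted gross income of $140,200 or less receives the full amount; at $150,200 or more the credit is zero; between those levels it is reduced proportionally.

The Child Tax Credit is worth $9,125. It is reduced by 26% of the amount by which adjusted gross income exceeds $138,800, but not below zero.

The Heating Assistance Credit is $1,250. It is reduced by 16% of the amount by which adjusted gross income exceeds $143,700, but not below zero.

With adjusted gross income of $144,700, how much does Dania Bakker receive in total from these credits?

Health Coverage Credit: $144,700 is $4,500 into a $10,000 phase-out range, leaving 5,500/10,000 of the credit: $10,180 × 5,500/10,000 = $5,599.
Child Tax Credit: 26% of the $5,900 excess over $138,800 is $1,534; credit = $9,125 − $1,534 = $7,591.
Heating Assistance Credit: 16% of the $1,000 excess over $143,700 is $160; credit = $1,250 − $160 = $1,090.
Total: $5,599 + $7,591 + $1,090 = $14,280.

$14,280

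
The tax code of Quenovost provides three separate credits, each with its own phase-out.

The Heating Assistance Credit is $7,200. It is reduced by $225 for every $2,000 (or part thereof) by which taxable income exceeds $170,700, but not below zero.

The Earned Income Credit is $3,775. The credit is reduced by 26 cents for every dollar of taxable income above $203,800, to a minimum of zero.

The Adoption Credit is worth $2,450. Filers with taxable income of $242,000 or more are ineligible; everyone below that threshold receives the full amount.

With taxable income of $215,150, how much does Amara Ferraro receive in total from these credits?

$5,299

Heating Assistance Credit: income exceeds $170,700 by $44,450, which is 23 full-or-partial $2,000 increments; reduction = 23 × $225 = $5,175, leaving $2,025.
Earned Income Credit: 26% of the $11,350 excess over $203,800 is $2,951; credit = $3,775 − $2,951 = $824.
Adoption Credit: $215,150 is below the $242,000 cutoff, so the full $2,450 applies.
Total: $2,025 + $824 + $2,450 = $5,299.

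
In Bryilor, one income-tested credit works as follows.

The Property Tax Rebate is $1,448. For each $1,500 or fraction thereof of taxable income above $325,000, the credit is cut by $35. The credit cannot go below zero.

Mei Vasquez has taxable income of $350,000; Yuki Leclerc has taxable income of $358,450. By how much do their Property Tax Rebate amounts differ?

Mei ($350,000): Property Tax Rebate: income exceeds $325,000 by $25,000, which is 17 full-or-partial $1,500 increments; reduction = 17 × $35 = $595, leaving $853.
Yuki ($358,450): Property Tax Rebate: income exceeds $325,000 by $33,450, which is 23 full-or-partial $1,500 increments; reduction = 23 × $35 = $805, leaving $643.
Difference: |$853 − $643| = $210.

$210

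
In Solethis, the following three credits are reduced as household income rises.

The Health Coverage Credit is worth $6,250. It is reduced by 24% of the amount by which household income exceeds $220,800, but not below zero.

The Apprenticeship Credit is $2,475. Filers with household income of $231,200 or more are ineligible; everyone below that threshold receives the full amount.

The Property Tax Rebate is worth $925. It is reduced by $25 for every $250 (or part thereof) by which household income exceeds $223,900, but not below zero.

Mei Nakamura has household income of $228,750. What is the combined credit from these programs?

Health Coverage Credit: 24% of the $7,950 excess over $220,800 is $1,908; credit = $6,250 − $1,908 = $4,342.
Apprenticeship Credit: $228,750 is below the $231,200 cutoff, so the full $2,475 applies.
Property Tax Rebate: income exceeds $223,900 by $4,850, which is 20 full-or-partial $250 increments; reduction = 20 × $25 = $500, leaving $425.
Total: $4,342 + $2,475 + $425 = $7,242.

$7,242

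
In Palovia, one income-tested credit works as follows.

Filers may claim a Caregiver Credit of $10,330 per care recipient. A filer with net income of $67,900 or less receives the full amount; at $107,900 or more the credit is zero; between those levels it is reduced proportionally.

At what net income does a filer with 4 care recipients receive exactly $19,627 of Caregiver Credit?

$88,900

Full credit = 4 × $10,330 = $41,320.
$19,627 is 19,627/41,320 of the full $41,320, so 21,693/41,320 of the $40,000 range has been used: income = $67,900 + $40,000 × 21,693/41,320 = $88,900.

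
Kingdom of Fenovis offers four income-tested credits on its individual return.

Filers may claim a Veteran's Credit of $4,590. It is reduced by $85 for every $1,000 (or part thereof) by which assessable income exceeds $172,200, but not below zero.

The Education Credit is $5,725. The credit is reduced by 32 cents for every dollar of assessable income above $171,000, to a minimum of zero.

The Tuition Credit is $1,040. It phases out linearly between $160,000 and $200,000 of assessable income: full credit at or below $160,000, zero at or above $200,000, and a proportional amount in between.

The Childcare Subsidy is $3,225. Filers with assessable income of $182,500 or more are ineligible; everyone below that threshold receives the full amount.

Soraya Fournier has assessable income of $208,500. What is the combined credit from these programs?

$1,445

Veteran's Credit: income exceeds $172,200 by $36,300, which is 37 full-or-partial $1,000 increments; reduction = 37 × $85 = $3,145, leaving $1,445.
Education Credit: 32% of the $37,500 excess over $171,000 is $12,000 ≥ base, so the credit is $0.
Tuition Credit: $208,500 is at or above $200,000, so the credit is $0.
Childcare Subsidy: $208,500 meets or exceeds the $182,500 cutoff, so the credit is $0.
Total: $1,445 + $0 + $0 + $0 = $1,445.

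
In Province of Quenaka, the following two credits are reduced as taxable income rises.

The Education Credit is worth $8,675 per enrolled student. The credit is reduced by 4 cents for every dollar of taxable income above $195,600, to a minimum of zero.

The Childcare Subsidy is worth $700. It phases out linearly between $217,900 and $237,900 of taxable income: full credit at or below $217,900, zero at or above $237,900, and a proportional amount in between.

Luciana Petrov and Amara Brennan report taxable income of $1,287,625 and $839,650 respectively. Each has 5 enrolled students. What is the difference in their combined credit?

$17,613

Luciana ($1,287,625): Education Credit: base = 5 × $8,675 = $43,375. 4% of the $1,092,025 excess over $195,600 is $43,681 ≥ base, so the credit is $0. Childcare Subsidy: $1,287,625 is at or above $237,900, so the credit is $0. total $0 + $0 = $0
Amara ($839,650): Education Credit: base = 5 × $8,675 = $43,375. 4% of the $644,050 excess over $195,600 is $25,762; credit = $43,375 − $25,762 = $17,613. Childcare Subsidy: $839,650 is at or above $237,900, so the credit is $0. total $17,613 + $0 = $17,613
Difference: |$0 − $17,613| = $17,613.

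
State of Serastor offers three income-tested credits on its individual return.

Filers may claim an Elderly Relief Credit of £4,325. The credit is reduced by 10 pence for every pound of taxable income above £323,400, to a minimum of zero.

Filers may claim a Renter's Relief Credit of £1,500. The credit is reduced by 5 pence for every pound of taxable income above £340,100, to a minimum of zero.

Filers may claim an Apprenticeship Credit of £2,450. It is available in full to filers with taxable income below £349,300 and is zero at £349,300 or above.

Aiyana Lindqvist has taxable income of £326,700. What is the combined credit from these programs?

£7,945

Elderly Relief Credit: 10% of the £3,300 excess over £323,400 is £330; credit = £4,325 − £330 = £3,995.
Renter's Relief Credit: £326,700 is at or below the £340,100 threshold, so the full £1,500 applies.
Apprenticeship Credit: £326,700 is below the £349,300 cutoff, so the full £2,450 applies.
Total: £3,995 + £1,500 + £2,450 = £7,945.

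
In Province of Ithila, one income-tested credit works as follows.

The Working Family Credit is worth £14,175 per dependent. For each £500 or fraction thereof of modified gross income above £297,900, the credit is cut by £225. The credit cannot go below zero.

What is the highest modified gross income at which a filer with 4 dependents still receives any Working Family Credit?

£423,400

Full credit = 4 × £14,175 = £56,700.
After 251 increments the reduction is 251 × £225 = £56,475, leaving £225; one more increment wipes it out. Increment 251 ends at excess 251 × £500 = £125,500, so the highest qualifying income is £297,900 + £125,500 = £423,400.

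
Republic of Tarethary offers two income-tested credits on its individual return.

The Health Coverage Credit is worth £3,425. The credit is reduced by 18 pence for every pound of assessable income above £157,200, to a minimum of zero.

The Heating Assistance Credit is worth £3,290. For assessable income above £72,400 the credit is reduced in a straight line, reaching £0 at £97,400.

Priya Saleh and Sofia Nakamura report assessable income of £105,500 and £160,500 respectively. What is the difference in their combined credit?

£594

Priya (£105,500): Health Coverage Credit: £105,500 is at or below the £157,200 threshold, so the full £3,425 applies. Heating Assistance Credit: £105,500 is at or above £97,400, so the credit is £0. total £3,425 + £0 = £3,425
Sofia (£160,500): Health Coverage Credit: 18% of the £3,300 excess over £157,200 is £594; credit = £3,425 − £594 = £2,831. Heating Assistance Credit: £160,500 is at or above £97,400, so the credit is £0. total £2,831 + £0 = £2,831
Difference: |£3,425 − £2,831| = £594.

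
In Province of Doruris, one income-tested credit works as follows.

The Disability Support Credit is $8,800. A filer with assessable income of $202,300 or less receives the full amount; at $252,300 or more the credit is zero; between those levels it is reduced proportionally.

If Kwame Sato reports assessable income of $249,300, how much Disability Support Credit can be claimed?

Disability Support Credit: $249,300 is $47,000 into a $50,000 phase-out range, leaving 3,000/50,000 of the credit: $8,800 × 3,000/50,000 = $528.

$528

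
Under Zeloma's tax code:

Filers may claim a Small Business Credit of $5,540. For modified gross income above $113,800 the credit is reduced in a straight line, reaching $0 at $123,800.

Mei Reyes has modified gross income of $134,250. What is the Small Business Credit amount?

Small Business Credit: $134,250 is at or above $123,800, so the credit is $0.

$0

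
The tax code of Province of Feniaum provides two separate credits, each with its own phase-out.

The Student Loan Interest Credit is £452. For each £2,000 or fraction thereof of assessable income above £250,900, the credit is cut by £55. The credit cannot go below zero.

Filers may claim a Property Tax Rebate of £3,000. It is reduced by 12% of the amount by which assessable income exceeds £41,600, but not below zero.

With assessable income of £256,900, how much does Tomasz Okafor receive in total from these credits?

Student Loan Interest Credit: income exceeds £250,900 by £6,000, which is 3 full-or-partial £2,000 increments; reduction = 3 × £55 = £165, leaving £287.
Property Tax Rebate: 12% of the £215,300 excess over £41,600 is £25,836 ≥ base, so the credit is £0.
Total: £287 + £0 = £287.

£287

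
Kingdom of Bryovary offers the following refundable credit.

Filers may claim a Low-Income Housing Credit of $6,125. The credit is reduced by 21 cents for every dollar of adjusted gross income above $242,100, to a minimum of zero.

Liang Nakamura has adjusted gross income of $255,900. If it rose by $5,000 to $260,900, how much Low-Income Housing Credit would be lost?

$1,050

At $255,900 — 21% of the $13,800 excess over $242,100 is $2,898; credit = $6,125 − $2,898 = $3,227.
At $260,900 — 21% of the $18,800 excess over $242,100 is $3,948; credit = $6,125 − $3,948 = $2,177.
Lost: $3,227 − $2,177 = $1,050.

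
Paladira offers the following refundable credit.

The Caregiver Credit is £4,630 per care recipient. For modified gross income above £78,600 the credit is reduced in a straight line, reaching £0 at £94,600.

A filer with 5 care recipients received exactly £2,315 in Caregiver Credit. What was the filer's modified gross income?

Full credit = 5 × £4,630 = £23,150.
£2,315 is 2,315/23,150 of the full £23,150, so 20,835/23,150 of the £16,000 range has been used: income = £78,600 + £16,000 × 20,835/23,150 = £93,000.

£93,000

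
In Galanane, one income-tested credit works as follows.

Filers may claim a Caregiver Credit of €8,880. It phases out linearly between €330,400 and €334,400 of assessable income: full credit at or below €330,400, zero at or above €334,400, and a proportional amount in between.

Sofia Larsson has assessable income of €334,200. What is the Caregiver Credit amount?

€444

Caregiver Credit: €334,200 is €3,800 into a €4,000 phase-out range, leaving 200/4,000 of the credit: €8,880 × 200/4,000 = €444.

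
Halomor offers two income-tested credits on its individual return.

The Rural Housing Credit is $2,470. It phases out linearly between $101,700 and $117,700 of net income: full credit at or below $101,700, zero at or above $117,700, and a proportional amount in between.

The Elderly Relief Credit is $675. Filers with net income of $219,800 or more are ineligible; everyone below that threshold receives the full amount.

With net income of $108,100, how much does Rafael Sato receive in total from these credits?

Rural Housing Credit: $108,100 is $6,400 into a $16,000 phase-out range, leaving 9,600/16,000 of the credit: $2,470 × 9,600/16,000 = $1,482.
Elderly Relief Credit: $108,100 is below the $219,800 cutoff, so the full $675 applies.
Total: $1,482 + $675 = $2,157.

$2,157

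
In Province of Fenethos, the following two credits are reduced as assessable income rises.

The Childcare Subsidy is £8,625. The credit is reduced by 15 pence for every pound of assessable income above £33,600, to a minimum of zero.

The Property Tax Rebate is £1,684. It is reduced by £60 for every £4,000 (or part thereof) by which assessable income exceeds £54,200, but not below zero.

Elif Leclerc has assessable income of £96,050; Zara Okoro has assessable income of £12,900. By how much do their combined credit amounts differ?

Elif (£96,050): Childcare Subsidy: 15% of the £62,450 excess over £33,600 is £9,367.50 ≥ base, so the credit is £0. Property Tax Rebate: income exceeds £54,200 by £41,850, which is 11 full-or-partial £4,000 increments; reduction = 11 × £60 = £660, leaving £1,024. total £0 + £1,024 = £1,024
Zara (£12,900): Childcare Subsidy: £12,900 is at or below the £33,600 threshold, so the full £8,625 applies. Property Tax Rebate: £12,900 is at or below the £54,200 threshold, so the full £1,684 applies. total £8,625 + £1,684 = £10,309
Difference: |£1,024 − £10,309| = £9,285.

£9,285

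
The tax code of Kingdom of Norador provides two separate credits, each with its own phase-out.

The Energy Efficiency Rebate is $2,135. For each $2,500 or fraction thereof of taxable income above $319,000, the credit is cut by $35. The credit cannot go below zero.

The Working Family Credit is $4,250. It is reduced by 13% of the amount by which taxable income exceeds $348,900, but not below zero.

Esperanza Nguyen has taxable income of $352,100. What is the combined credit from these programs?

Energy Efficiency Rebate: income exceeds $319,000 by $33,100, which is 14 full-or-partial $2,500 increments; reduction = 14 × $35 = $490, leaving $1,645.
Working Family Credit: 13% of the $3,200 excess over $348,900 is $416; credit = $4,250 − $416 = $3,834.
Total: $1,645 + $3,834 = $5,479.

$5,479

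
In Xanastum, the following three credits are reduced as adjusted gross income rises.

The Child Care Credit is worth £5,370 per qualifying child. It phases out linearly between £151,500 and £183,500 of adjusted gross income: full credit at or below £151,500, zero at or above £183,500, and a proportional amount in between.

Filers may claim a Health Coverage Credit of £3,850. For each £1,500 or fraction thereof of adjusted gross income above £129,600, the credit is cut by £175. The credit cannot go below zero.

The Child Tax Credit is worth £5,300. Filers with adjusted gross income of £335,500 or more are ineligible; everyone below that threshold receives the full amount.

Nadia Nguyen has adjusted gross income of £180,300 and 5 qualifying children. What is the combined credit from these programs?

Child Care Credit: base = 5 × £5,370 = £26,850. £180,300 is £28,800 into a £32,000 phase-out range, leaving 3,200/32,000 of the credit: £26,850 × 3,200/32,000 = £2,685.
Health Coverage Credit: income exceeds £129,600 by £50,700 → 34 increments × £175 = £5,950 ≥ base, so the credit is £0.
Child Tax Credit: £180,300 is below the £335,500 cutoff, so the full £5,300 applies.
Total: £2,685 + £0 + £5,300 = £7,985.

£7,985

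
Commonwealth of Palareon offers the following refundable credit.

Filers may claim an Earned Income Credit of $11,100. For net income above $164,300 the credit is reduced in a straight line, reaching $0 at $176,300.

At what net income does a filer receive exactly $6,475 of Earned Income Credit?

$6,475 is 6,475/11,100 of the full $11,100, so 4,625/11,100 of the $12,000 range has been used: income = $164,300 + $12,000 × 4,625/11,100 = $169,300.

$169,300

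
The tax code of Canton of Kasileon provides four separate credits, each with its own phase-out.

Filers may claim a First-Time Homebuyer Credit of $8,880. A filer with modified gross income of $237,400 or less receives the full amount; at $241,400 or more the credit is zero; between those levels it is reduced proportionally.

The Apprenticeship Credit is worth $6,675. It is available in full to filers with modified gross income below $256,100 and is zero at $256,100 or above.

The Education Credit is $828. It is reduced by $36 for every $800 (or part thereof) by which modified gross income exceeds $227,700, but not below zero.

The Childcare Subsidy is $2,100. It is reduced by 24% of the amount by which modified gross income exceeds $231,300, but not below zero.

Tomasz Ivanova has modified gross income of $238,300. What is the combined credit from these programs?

First-Time Homebuyer Credit: $238,300 is $900 into a $4,000 phase-out range, leaving 3,100/4,000 of the credit: $8,880 × 3,100/4,000 = $6,882.
Apprenticeship Credit: $238,300 is below the $256,100 cutoff, so the full $6,675 applies.
Education Credit: income exceeds $227,700 by $10,600, which is 14 full-or-partial $800 increments; reduction = 14 × $36 = $504, leaving $324.
Childcare Subsidy: 24% of the $7,000 excess over $231,300 is $1,680; credit = $2,100 − $1,680 = $420.
Total: $6,882 + $6,675 + $324 + $420 = $14,301.

$14,301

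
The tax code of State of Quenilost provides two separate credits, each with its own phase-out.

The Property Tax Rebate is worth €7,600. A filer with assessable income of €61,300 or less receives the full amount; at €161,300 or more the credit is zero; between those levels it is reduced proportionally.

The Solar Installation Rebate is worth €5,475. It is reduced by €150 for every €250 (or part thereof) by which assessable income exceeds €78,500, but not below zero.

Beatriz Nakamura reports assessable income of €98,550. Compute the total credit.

Property Tax Rebate: €98,550 is €37,250 into a €100,000 phase-out range, leaving 62,750/100,000 of the credit: €7,600 × 62,750/100,000 = €4,769.
Solar Installation Rebate: income exceeds €78,500 by €20,050 → 81 increments × €150 = €12,150 ≥ base, so the credit is €0.
Total: €4,769 + €0 = €4,769.

€4,769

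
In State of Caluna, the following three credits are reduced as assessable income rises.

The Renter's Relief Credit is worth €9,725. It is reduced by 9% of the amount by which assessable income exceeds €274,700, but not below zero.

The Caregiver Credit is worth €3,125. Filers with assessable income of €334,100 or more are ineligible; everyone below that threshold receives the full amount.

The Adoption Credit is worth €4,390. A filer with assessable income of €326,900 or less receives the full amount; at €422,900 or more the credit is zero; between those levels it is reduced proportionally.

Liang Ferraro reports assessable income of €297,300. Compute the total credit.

Renter's Relief Credit: 9% of the €22,600 excess over €274,700 is €2,034; credit = €9,725 − €2,034 = €7,691.
Caregiver Credit: €297,300 is below the €334,100 cutoff, so the full €3,125 applies.
Adoption Credit: €297,300 is at or below the €326,900 threshold, so the full €4,390 applies.
Total: €7,691 + €3,125 + €4,390 = €15,206.

€15,206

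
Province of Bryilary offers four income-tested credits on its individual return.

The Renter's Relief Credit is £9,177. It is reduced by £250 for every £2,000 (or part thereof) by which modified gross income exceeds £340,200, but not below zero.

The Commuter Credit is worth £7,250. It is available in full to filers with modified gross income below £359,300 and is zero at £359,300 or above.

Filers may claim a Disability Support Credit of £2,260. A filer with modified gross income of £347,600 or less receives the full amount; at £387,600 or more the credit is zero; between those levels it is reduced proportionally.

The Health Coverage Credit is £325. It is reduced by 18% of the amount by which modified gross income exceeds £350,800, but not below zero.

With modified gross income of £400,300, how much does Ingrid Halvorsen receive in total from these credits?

Renter's Relief Credit: income exceeds £340,200 by £60,100, which is 31 full-or-partial £2,000 increments; reduction = 31 × £250 = £7,750, leaving £1,427.
Commuter Credit: £400,300 meets or exceeds the £359,300 cutoff, so the credit is £0.
Disability Support Credit: £400,300 is at or above £387,600, so the credit is £0.
Health Coverage Credit: 18% of the £49,500 excess over £350,800 is £8,910 ≥ base, so the credit is £0.
Total: £1,427 + £0 + £0 + £0 = £1,427.

£1,427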